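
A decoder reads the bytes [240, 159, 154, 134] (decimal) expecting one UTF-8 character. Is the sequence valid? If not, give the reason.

valid

Leading byte 0xF0 = 11110000 → 4-byte form.
Continuation bytes 0x9F=10011111, 0x9A=10011010, 0x86=10000110 all match 10xxxxxx.
Decoded value 0x1F686 is ≥ 0x10000 (shortest form) and not a surrogate.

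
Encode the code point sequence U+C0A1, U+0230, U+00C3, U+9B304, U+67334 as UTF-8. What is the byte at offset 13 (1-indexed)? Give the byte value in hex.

0xA7

1-indexed offset 13 is 0-indexed offset 12.
U+C0A1 → 3-byte form EC 82 A1 at offsets 0–2.
U+0230 → 2-byte form C8 B0 at offsets 3–4.
U+00C3 → 2-byte form C3 83 at offsets 5–6.
U+9B304 → 4-byte form F2 9B 8C 84 at offsets 7–10.
U+67334 → 4-byte form F1 A7 8C B4 at offsets 11–14.
Offset 12 falls in char 5's range; it's byte 2 of F1 A7 8C B4 = 0xA7.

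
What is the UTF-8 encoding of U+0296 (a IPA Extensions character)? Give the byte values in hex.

CA 96

U+0296 = 0x296 = 662 decimal. In range U+0080–U+07FF → 2-byte form: 110xxxxx 10xxxxxx.
Binary (11 bits): 01010010110.
Split 5+6: 01010 | 010110.
Byte 1: 11001010 = 0xCA.
Byte 2: 10010110 = 0x96.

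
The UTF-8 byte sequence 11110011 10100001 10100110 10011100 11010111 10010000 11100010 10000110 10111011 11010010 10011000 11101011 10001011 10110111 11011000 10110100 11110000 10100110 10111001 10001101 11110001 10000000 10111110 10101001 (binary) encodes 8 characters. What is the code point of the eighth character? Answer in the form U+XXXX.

Offset 0: leading byte 0xF3 = 11110011 → 4-byte char #1 = F3 A1 A6 9C.
Offset 4: leading byte 0xD7 = 11010111 → 2-byte char #2 = D7 90.
Offset 6: leading byte 0xE2 = 11100010 → 3-byte char #3 = E2 86 BB.
Offset 9: leading byte 0xD2 = 11010010 → 2-byte char #4 = D2 98.
Offset 11: leading byte 0xEB = 11101011 → 3-byte char #5 = EB 8B B7.
Offset 14: leading byte 0xD8 = 11011000 → 2-byte char #6 = D8 B4.
Offset 16: leading byte 0xF0 = 11110000 → 4-byte char #7 = F0 A6 B9 8D.
Offset 20: leading byte 0xF1 = 11110001 → 4-byte char #8 = F1 80 BE A9.
Leading byte 0xF1 = 11110001 matches 11110xxx → 4-byte sequence.
Byte 1: 0xF1 = 11110001, payload 001 (3 bits).
Byte 2: 0x80 = 10000000 (10xxxxxx ✓), payload 000000.
Byte 3: 0xBE = 10111110 (10xxxxxx ✓), payload 111110.
Byte 4: 0xA9 = 10101001 (10xxxxxx ✓), payload 101001.
Concatenate: 001000000111110101001 = 0x40FA9 (21 bits → U+40FA9).

U+40FA9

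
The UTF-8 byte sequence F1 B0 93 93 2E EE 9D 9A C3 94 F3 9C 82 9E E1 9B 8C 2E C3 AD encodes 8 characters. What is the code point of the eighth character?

U+00ED

Offset 0: leading byte 0xF1 = 11110001 → 4-byte char #1 = F1 B0 93 93.
Offset 4: leading byte 0x2E = 00101110 → 1-byte char #2 = 2E.
Offset 5: leading byte 0xEE = 11101110 → 3-byte char #3 = EE 9D 9A.
Offset 8: leading byte 0xC3 = 11000011 → 2-byte char #4 = C3 94.
Offset 10: leading byte 0xF3 = 11110011 → 4-byte char #5 = F3 9C 82 9E.
Offset 14: leading byte 0xE1 = 11100001 → 3-byte char #6 = E1 9B 8C.
Offset 17: leading byte 0x2E = 00101110 → 1-byte char #7 = 2E.
Offset 18: leading byte 0xC3 = 11000011 → 2-byte char #8 = C3 AD.
Leading byte 0xC3 = 11000011 matches 110xxxxx → 2-byte sequence.
Byte 1: 0xC3 = 11000011, payload 00011 (5 bits).
Byte 2: 0xAD = 10101101 (10xxxxxx ✓), payload 101101.
Concatenate: 00011101101 = 0xED (11 bits → U+00ED).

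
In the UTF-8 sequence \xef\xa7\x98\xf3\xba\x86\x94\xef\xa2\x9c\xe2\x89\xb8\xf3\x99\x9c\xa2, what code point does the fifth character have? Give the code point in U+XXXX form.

U+D9722

Offset 0: leading byte 0xEF = 11101111 → 3-byte char #1 = EF A7 98.
Offset 3: leading byte 0xF3 = 11110011 → 4-byte char #2 = F3 BA 86 94.
Offset 7: leading byte 0xEF = 11101111 → 3-byte char #3 = EF A2 9C.
Offset 10: leading byte 0xE2 = 11100010 → 3-byte char #4 = E2 89 B8.
Offset 13: leading byte 0xF3 = 11110011 → 4-byte char #5 = F3 99 9C A2.
Leading byte 0xF3 = 11110011 matches 11110xxx → 4-byte sequence.
Byte 1: 0xF3 = 11110011, payload 011 (3 bits).
Byte 2: 0x99 = 10011001 (10xxxxxx ✓), payload 011001.
Byte 3: 0x9C = 10011100 (10xxxxxx ✓), payload 011100.
Byte 4: 0xA2 = 10100010 (10xxxxxx ✓), payload 100010.
Concatenate: 011011001011100100010 = 0xD9722 (21 bits → U+D9722).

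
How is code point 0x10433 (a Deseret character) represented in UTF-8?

U+10433 = 0x10433 = 66611 decimal. In range U+10000–U+10FFFF → 4-byte form: 11110xxx 10xxxxxx 10xxxxxx 10xxxxxx.
Binary (21 bits): 000010000010000110011.
Split 3+6+6+6: 000 | 010000 | 010000 | 110011.
Byte 1: 11110000 = 0xF0.
Byte 2: 10010000 = 0x90.
Byte 3: 10010000 = 0x90.
Byte 4: 10110011 = 0xB3.

F0 90 90 B3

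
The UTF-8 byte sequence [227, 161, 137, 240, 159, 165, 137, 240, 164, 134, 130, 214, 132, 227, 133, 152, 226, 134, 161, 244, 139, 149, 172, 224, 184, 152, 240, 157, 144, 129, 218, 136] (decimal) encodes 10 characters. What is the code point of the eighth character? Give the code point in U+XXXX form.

U+0E18

Offset 0: leading byte 0xE3 = 11100011 → 3-byte char #1 = E3 A1 89.
Offset 3: leading byte 0xF0 = 11110000 → 4-byte char #2 = F0 9F A5 89.
Offset 7: leading byte 0xF0 = 11110000 → 4-byte char #3 = F0 A4 86 82.
Offset 11: leading byte 0xD6 = 11010110 → 2-byte char #4 = D6 84.
Offset 13: leading byte 0xE3 = 11100011 → 3-byte char #5 = E3 85 98.
Offset 16: leading byte 0xE2 = 11100010 → 3-byte char #6 = E2 86 A1.
Offset 19: leading byte 0xF4 = 11110100 → 4-byte char #7 = F4 8B 95 AC.
Offset 23: leading byte 0xE0 = 11100000 → 3-byte char #8 = E0 B8 98.
Leading byte 0xE0 = 11100000 matches 1110xxxx → 3-byte sequence.
Byte 1: 0xE0 = 11100000, payload 0000 (4 bits).
Byte 2: 0xB8 = 10111000 (10xxxxxx ✓), payload 111000.
Byte 3: 0x98 = 10011000 (10xxxxxx ✓), payload 011000.
Concatenate: 0000111000011000 = 0xE18 (16 bits → U+0E18).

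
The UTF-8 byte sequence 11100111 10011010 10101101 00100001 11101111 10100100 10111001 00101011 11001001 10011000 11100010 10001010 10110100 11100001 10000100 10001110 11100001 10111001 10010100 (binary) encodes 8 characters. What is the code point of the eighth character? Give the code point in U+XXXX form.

U+1E54

Offset 0: leading byte 0xE7 = 11100111 → 3-byte char #1 = E7 9A AD.
Offset 3: leading byte 0x21 = 00100001 → 1-byte char #2 = 21.
Offset 4: leading byte 0xEF = 11101111 → 3-byte char #3 = EF A4 B9.
Offset 7: leading byte 0x2B = 00101011 → 1-byte char #4 = 2B.
Offset 8: leading byte 0xC9 = 11001001 → 2-byte char #5 = C9 98.
Offset 10: leading byte 0xE2 = 11100010 → 3-byte char #6 = E2 8A B4.
Offset 13: leading byte 0xE1 = 11100001 → 3-byte char #7 = E1 84 8E.
Offset 16: leading byte 0xE1 = 11100001 → 3-byte char #8 = E1 B9 94.
Leading byte 0xE1 = 11100001 matches 1110xxxx → 3-byte sequence.
Byte 1: 0xE1 = 11100001, payload 0001 (4 bits).
Byte 2: 0xB9 = 10111001 (10xxxxxx ✓), payload 111001.
Byte 3: 0x94 = 10010100 (10xxxxxx ✓), payload 010100.
Concatenate: 0001111001010100 = 0x1E54 (16 bits → U+1E54).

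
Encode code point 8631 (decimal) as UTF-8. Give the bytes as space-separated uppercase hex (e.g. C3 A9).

U+21B7 = 0x21B7 = 8631 decimal. In range U+0800–U+FFFF → 3-byte form: 1110xxxx 10xxxxxx 10xxxxxx.
Binary (16 bits): 0010000110110111.
Split 4+6+6: 0010 | 000110 | 110111.
Byte 1: 11100010 = 0xE2.
Byte 2: 10000110 = 0x86.
Byte 3: 10110111 = 0xB7.

E2 86 B7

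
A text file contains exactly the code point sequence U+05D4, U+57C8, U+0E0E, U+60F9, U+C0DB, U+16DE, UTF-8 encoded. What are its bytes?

U+05D4: 2-byte form → D7 94.
U+57C8: 3-byte form → E5 9F 88.
U+0E0E: 3-byte form → E0 B8 8E.
U+60F9: 3-byte form → E6 83 B9.
U+C0DB: 3-byte form → EC 83 9B.
U+16DE: 3-byte form → E1 9B 9E.
Concatenated (17 bytes): D7 94 E5 9F 88 E0 B8 8E E6 83 B9 EC 83 9B E1 9B 9E.

D7 94 E5 9F 88 E0 B8 8E E6 83 B9 EC 83 9B E1 9B 9E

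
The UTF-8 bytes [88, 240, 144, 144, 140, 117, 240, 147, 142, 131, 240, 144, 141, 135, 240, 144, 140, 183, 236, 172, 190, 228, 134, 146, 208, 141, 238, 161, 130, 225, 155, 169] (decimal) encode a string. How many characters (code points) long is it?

Byte at offset 0: 0x58 = 01011000 → 1-byte char (#1). Advance 1.
Byte at offset 1: 0xF0 = 11110000 → 4-byte char (#2). Advance 4.
Byte at offset 5: 0x75 = 01110101 → 1-byte char (#3). Advance 1.
Byte at offset 6: 0xF0 = 11110000 → 4-byte char (#4). Advance 4.
Byte at offset 10: 0xF0 = 11110000 → 4-byte char (#5). Advance 4.
Byte at offset 14: 0xF0 = 11110000 → 4-byte char (#6). Advance 4.
Byte at offset 18: 0xEC = 11101100 → 3-byte char (#7). Advance 3.
Byte at offset 21: 0xE4 = 11100100 → 3-byte char (#8). Advance 3.
Byte at offset 24: 0xD0 = 11010000 → 2-byte char (#9). Advance 2.
Byte at offset 26: 0xEE = 11101110 → 3-byte char (#10). Advance 3.
Byte at offset 29: 0xE1 = 11100001 → 3-byte char (#11). Advance 3.
Reached end at offset 32 after 11 code points.

11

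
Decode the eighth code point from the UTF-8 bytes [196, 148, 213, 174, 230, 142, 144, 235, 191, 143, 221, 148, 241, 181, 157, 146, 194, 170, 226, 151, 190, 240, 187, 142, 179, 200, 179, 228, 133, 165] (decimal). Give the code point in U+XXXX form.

U+25FE

Offset 0: leading byte 0xC4 = 11000100 → 2-byte char #1 = C4 94.
Offset 2: leading byte 0xD5 = 11010101 → 2-byte char #2 = D5 AE.
Offset 4: leading byte 0xE6 = 11100110 → 3-byte char #3 = E6 8E 90.
Offset 7: leading byte 0xEB = 11101011 → 3-byte char #4 = EB BF 8F.
Offset 10: leading byte 0xDD = 11011101 → 2-byte char #5 = DD 94.
Offset 12: leading byte 0xF1 = 11110001 → 4-byte char #6 = F1 B5 9D 92.
Offset 16: leading byte 0xC2 = 11000010 → 2-byte char #7 = C2 AA.
Offset 18: leading byte 0xE2 = 11100010 → 3-byte char #8 = E2 97 BE.
Leading byte 0xE2 = 11100010 matches 1110xxxx → 3-byte sequence.
Byte 1: 0xE2 = 11100010, payload 0010 (4 bits).
Byte 2: 0x97 = 10010111 (10xxxxxx ✓), payload 010111.
Byte 3: 0xBE = 10111110 (10xxxxxx ✓), payload 111110.
Concatenate: 0010010111111110 = 0x25FE (16 bits → U+25FE).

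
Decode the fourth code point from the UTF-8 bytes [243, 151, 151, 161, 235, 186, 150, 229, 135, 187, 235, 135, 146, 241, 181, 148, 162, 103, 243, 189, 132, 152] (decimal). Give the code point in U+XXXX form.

U+B1D2

Offset 0: leading byte 0xF3 = 11110011 → 4-byte char #1 = F3 97 97 A1.
Offset 4: leading byte 0xEB = 11101011 → 3-byte char #2 = EB BA 96.
Offset 7: leading byte 0xE5 = 11100101 → 3-byte char #3 = E5 87 BB.
Offset 10: leading byte 0xEB = 11101011 → 3-byte char #4 = EB 87 92.
Leading byte 0xEB = 11101011 matches 1110xxxx → 3-byte sequence.
Byte 1: 0xEB = 11101011, payload 1011 (4 bits).
Byte 2: 0x87 = 10000111 (10xxxxxx ✓), payload 000111.
Byte 3: 0x92 = 10010010 (10xxxxxx ✓), payload 010010.
Concatenate: 1011000111010010 = 0xB1D2 (16 bits → U+B1D2).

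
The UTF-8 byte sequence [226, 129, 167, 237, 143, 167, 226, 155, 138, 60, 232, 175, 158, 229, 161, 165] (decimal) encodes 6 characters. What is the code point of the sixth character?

Offset 0: leading byte 0xE2 = 11100010 → 3-byte char #1 = E2 81 A7.
Offset 3: leading byte 0xED = 11101101 → 3-byte char #2 = ED 8F A7.
Offset 6: leading byte 0xE2 = 11100010 → 3-byte char #3 = E2 9B 8A.
Offset 9: leading byte 0x3C = 00111100 → 1-byte char #4 = 3C.
Offset 10: leading byte 0xE8 = 11101000 → 3-byte char #5 = E8 AF 9E.
Offset 13: leading byte 0xE5 = 11100101 → 3-byte char #6 = E5 A1 A5.
Leading byte 0xE5 = 11100101 matches 1110xxxx → 3-byte sequence.
Byte 1: 0xE5 = 11100101, payload 0101 (4 bits).
Byte 2: 0xA1 = 10100001 (10xxxxxx ✓), payload 100001.
Byte 3: 0xA5 = 10100101 (10xxxxxx ✓), payload 100101.
Concatenate: 0101100001100101 = 0x5865 (16 bits → U+5865).

U+5865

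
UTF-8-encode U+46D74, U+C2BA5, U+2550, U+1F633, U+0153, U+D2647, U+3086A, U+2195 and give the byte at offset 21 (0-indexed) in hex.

U+46D74 → 4-byte form F1 86 B5 B4 at offsets 0–3.
U+C2BA5 → 4-byte form F3 82 AE A5 at offsets 4–7.
U+2550 → 3-byte form E2 95 90 at offsets 8–10.
U+1F633 → 4-byte form F0 9F 98 B3 at offsets 11–14.
U+0153 → 2-byte form C5 93 at offsets 15–16.
U+D2647 → 4-byte form F3 92 99 87 at offsets 17–20.
U+3086A → 4-byte form F0 B0 A1 AA at offsets 21–24.
Offset 21 falls in char 7's range; it's byte 1 of F0 B0 A1 AA = 0xF0.

0xF0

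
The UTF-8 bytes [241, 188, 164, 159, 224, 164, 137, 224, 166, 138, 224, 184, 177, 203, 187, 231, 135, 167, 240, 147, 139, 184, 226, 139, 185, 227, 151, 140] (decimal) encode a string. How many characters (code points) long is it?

9

Byte at offset 0: 0xF1 = 11110001 → 4-byte char (#1). Advance 4.
Byte at offset 4: 0xE0 = 11100000 → 3-byte char (#2). Advance 3.
Byte at offset 7: 0xE0 = 11100000 → 3-byte char (#3). Advance 3.
Byte at offset 10: 0xE0 = 11100000 → 3-byte char (#4). Advance 3.
Byte at offset 13: 0xCB = 11001011 → 2-byte char (#5). Advance 2.
Byte at offset 15: 0xE7 = 11100111 → 3-byte char (#6). Advance 3.
Byte at offset 18: 0xF0 = 11110000 → 4-byte char (#7). Advance 4.
Byte at offset 22: 0xE2 = 11100010 → 3-byte char (#8). Advance 3.
Byte at offset 25: 0xE3 = 11100011 → 3-byte char (#9). Advance 3.
Reached end at offset 28 after 9 code points.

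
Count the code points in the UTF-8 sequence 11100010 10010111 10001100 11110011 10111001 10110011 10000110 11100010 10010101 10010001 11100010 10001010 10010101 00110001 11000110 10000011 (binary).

Byte at offset 0: 0xE2 = 11100010 → 3-byte char (#1). Advance 3.
Byte at offset 3: 0xF3 = 11110011 → 4-byte char (#2). Advance 4.
Byte at offset 7: 0xE2 = 11100010 → 3-byte char (#3). Advance 3.
Byte at offset 10: 0xE2 = 11100010 → 3-byte char (#4). Advance 3.
Byte at offset 13: 0x31 = 00110001 → 1-byte char (#5). Advance 1.
Byte at offset 14: 0xC6 = 11000110 → 2-byte char (#6). Advance 2.
Reached end at offset 16 after 6 code points.

6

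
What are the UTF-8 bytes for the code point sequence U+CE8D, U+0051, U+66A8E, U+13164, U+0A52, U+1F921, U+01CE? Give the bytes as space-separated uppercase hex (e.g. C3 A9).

EC BA 8D 51 F1 A6 AA 8E F0 93 85 A4 E0 A9 92 F0 9F A4 A1 C7 8E

U+CE8D: 3-byte form → EC BA 8D.
U+0051: 1-byte form → 51.
U+66A8E: 4-byte form → F1 A6 AA 8E.
U+13164: 4-byte form → F0 93 85 A4.
U+0A52: 3-byte form → E0 A9 92.
U+1F921: 4-byte form → F0 9F A4 A1.
U+01CE: 2-byte form → C7 8E.
Concatenated (21 bytes): EC BA 8D 51 F1 A6 AA 8E F0 93 85 A4 E0 A9 92 F0 9F A4 A1 C7 8E.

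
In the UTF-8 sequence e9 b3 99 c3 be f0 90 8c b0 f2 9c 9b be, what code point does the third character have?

U+10330

Offset 0: leading byte 0xE9 = 11101001 → 3-byte char #1 = E9 B3 99.
Offset 3: leading byte 0xC3 = 11000011 → 2-byte char #2 = C3 BE.
Offset 5: leading byte 0xF0 = 11110000 → 4-byte char #3 = F0 90 8C B0.
Leading byte 0xF0 = 11110000 matches 11110xxx → 4-byte sequence.
Byte 1: 0xF0 = 11110000, payload 000 (3 bits).
Byte 2: 0x90 = 10010000 (10xxxxxx ✓), payload 010000.
Byte 3: 0x8C = 10001100 (10xxxxxx ✓), payload 001100.
Byte 4: 0xB0 = 10110000 (10xxxxxx ✓), payload 110000.
Concatenate: 000010000001100110000 = 0x10330 (21 bits → U+10330).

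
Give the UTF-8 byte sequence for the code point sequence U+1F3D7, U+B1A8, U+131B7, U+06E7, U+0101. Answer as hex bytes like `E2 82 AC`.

F0 9F 8F 97 EB 86 A8 F0 93 86 B7 DB A7 C4 81

U+1F3D7: 4-byte form → F0 9F 8F 97.
U+B1A8: 3-byte form → EB 86 A8.
U+131B7: 4-byte form → F0 93 86 B7.
U+06E7: 2-byte form → DB A7.
U+0101: 2-byte form → C4 81.
Concatenated (15 bytes): F0 9F 8F 97 EB 86 A8 F0 93 86 B7 DB A7 C4 81.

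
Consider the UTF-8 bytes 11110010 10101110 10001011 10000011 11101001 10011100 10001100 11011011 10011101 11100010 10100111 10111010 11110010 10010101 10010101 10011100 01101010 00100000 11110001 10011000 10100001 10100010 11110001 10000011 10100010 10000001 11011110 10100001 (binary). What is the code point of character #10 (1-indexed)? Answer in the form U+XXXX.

U+07A1

Offset 0: leading byte 0xF2 = 11110010 → 4-byte char #1 = F2 AE 8B 83.
Offset 4: leading byte 0xE9 = 11101001 → 3-byte char #2 = E9 9C 8C.
Offset 7: leading byte 0xDB = 11011011 → 2-byte char #3 = DB 9D.
Offset 9: leading byte 0xE2 = 11100010 → 3-byte char #4 = E2 A7 BA.
Offset 12: leading byte 0xF2 = 11110010 → 4-byte char #5 = F2 95 95 9C.
Offset 16: leading byte 0x6A = 01101010 → 1-byte char #6 = 6A.
Offset 17: leading byte 0x20 = 00100000 → 1-byte char #7 = 20.
Offset 18: leading byte 0xF1 = 11110001 → 4-byte char #8 = F1 98 A1 A2.
Offset 22: leading byte 0xF1 = 11110001 → 4-byte char #9 = F1 83 A2 81.
Offset 26: leading byte 0xDE = 11011110 → 2-byte char #10 = DE A1.
Leading byte 0xDE = 11011110 matches 110xxxxx → 2-byte sequence.
Byte 1: 0xDE = 11011110, payload 11110 (5 bits).
Byte 2: 0xA1 = 10100001 (10xxxxxx ✓), payload 100001.
Concatenate: 11110100001 = 0x7A1 (11 bits → U+07A1).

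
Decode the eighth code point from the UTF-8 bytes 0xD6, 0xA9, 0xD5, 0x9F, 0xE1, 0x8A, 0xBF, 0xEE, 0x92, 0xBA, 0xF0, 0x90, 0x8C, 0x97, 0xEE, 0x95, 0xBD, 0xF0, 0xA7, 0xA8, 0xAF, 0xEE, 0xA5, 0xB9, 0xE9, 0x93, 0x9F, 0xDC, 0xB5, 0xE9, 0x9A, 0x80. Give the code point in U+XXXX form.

U+E979

Offset 0: leading byte 0xD6 = 11010110 → 2-byte char #1 = D6 A9.
Offset 2: leading byte 0xD5 = 11010101 → 2-byte char #2 = D5 9F.
Offset 4: leading byte 0xE1 = 11100001 → 3-byte char #3 = E1 8A BF.
Offset 7: leading byte 0xEE = 11101110 → 3-byte char #4 = EE 92 BA.
Offset 10: leading byte 0xF0 = 11110000 → 4-byte char #5 = F0 90 8C 97.
Offset 14: leading byte 0xEE = 11101110 → 3-byte char #6 = EE 95 BD.
Offset 17: leading byte 0xF0 = 11110000 → 4-byte char #7 = F0 A7 A8 AF.
Offset 21: leading byte 0xEE = 11101110 → 3-byte char #8 = EE A5 B9.
Leading byte 0xEE = 11101110 matches 1110xxxx → 3-byte sequence.
Byte 1: 0xEE = 11101110, payload 1110 (4 bits).
Byte 2: 0xA5 = 10100101 (10xxxxxx ✓), payload 100101.
Byte 3: 0xB9 = 10111001 (10xxxxxx ✓), payload 111001.
Concatenate: 1110100101111001 = 0xE979 (16 bits → U+E979).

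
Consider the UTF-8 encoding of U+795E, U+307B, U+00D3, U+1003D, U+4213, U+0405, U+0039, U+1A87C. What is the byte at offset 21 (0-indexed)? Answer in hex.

U+795E → 3-byte form E7 A5 9E at offsets 0–2.
U+307B → 3-byte form E3 81 BB at offsets 3–5.
U+00D3 → 2-byte form C3 93 at offsets 6–7.
U+1003D → 4-byte form F0 90 80 BD at offsets 8–11.
U+4213 → 3-byte form E4 88 93 at offsets 12–14.
U+0405 → 2-byte form D0 85 at offsets 15–16.
U+0039 → 1-byte form 39 at offsets 17–17.
U+1A87C → 4-byte form F0 9A A1 BC at offsets 18–21.
Offset 21 falls in char 8's range; it's byte 4 of F0 9A A1 BC = 0xBC.

0xBC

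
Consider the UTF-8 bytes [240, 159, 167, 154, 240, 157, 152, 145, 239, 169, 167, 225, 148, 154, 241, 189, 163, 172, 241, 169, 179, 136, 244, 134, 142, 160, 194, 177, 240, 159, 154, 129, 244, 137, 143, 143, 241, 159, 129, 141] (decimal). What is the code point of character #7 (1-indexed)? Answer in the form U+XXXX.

Offset 0: leading byte 0xF0 = 11110000 → 4-byte char #1 = F0 9F A7 9A.
Offset 4: leading byte 0xF0 = 11110000 → 4-byte char #2 = F0 9D 98 91.
Offset 8: leading byte 0xEF = 11101111 → 3-byte char #3 = EF A9 A7.
Offset 11: leading byte 0xE1 = 11100001 → 3-byte char #4 = E1 94 9A.
Offset 14: leading byte 0xF1 = 11110001 → 4-byte char #5 = F1 BD A3 AC.
Offset 18: leading byte 0xF1 = 11110001 → 4-byte char #6 = F1 A9 B3 88.
Offset 22: leading byte 0xF4 = 11110100 → 4-byte char #7 = F4 86 8E A0.
Leading byte 0xF4 = 11110100 matches 11110xxx → 4-byte sequence.
Byte 1: 0xF4 = 11110100, payload 100 (3 bits).
Byte 2: 0x86 = 10000110 (10xxxxxx ✓), payload 000110.
Byte 3: 0x8E = 10001110 (10xxxxxx ✓), payload 001110.
Byte 4: 0xA0 = 10100000 (10xxxxxx ✓), payload 100000.
Concatenate: 100000110001110100000 = 0x1063A0 (21 bits → U+1063A0).

U+1063A0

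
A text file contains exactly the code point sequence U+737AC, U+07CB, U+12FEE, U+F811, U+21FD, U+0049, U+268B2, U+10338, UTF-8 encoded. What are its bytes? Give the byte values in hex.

U+737AC: 4-byte form → F1 B3 9E AC.
U+07CB: 2-byte form → DF 8B.
U+12FEE: 4-byte form → F0 92 BF AE.
U+F811: 3-byte form → EF A0 91.
U+21FD: 3-byte form → E2 87 BD.
U+0049: 1-byte form → 49.
U+268B2: 4-byte form → F0 A6 A2 B2.
U+10338: 4-byte form → F0 90 8C B8.
Concatenated (25 bytes): F1 B3 9E AC DF 8B F0 92 BF AE EF A0 91 E2 87 BD 49 F0 A6 A2 B2 F0 90 8C B8.

F1 B3 9E AC DF 8B F0 92 BF AE EF A0 91 E2 87 BD 49 F0 A6 A2 B2 F0 90 8C B8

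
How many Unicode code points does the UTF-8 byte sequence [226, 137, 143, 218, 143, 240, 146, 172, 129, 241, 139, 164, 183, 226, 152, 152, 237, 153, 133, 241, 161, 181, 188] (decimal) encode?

7

Byte at offset 0: 0xE2 = 11100010 → 3-byte char (#1). Advance 3.
Byte at offset 3: 0xDA = 11011010 → 2-byte char (#2). Advance 2.
Byte at offset 5: 0xF0 = 11110000 → 4-byte char (#3). Advance 4.
Byte at offset 9: 0xF1 = 11110001 → 4-byte char (#4). Advance 4.
Byte at offset 13: 0xE2 = 11100010 → 3-byte char (#5). Advance 3.
Byte at offset 16: 0xED = 11101101 → 3-byte char (#6). Advance 3.
Byte at offset 19: 0xF1 = 11110001 → 4-byte char (#7). Advance 4.
Reached end at offset 23 after 7 code points.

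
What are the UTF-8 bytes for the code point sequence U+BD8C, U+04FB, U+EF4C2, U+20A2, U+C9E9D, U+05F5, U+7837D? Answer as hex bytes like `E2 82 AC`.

EB B6 8C D3 BB F3 AF 93 82 E2 82 A2 F3 89 BA 9D D7 B5 F1 B8 8D BD

U+BD8C: 3-byte form → EB B6 8C.
U+04FB: 2-byte form → D3 BB.
U+EF4C2: 4-byte form → F3 AF 93 82.
U+20A2: 3-byte form → E2 82 A2.
U+C9E9D: 4-byte form → F3 89 BA 9D.
U+05F5: 2-byte form → D7 B5.
U+7837D: 4-byte form → F1 B8 8D BD.
Concatenated (22 bytes): EB B6 8C D3 BB F3 AF 93 82 E2 82 A2 F3 89 BA 9D D7 B5 F1 B8 8D BD.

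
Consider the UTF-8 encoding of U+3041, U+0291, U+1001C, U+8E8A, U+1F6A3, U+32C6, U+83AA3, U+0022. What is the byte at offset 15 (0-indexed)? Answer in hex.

U+3041 → 3-byte form E3 81 81 at offsets 0–2.
U+0291 → 2-byte form CA 91 at offsets 3–4.
U+1001C → 4-byte form F0 90 80 9C at offsets 5–8.
U+8E8A → 3-byte form E8 BA 8A at offsets 9–11.
U+1F6A3 → 4-byte form F0 9F 9A A3 at offsets 12–15.
Offset 15 falls in char 5's range; it's byte 4 of F0 9F 9A A3 = 0xA3.

0xA3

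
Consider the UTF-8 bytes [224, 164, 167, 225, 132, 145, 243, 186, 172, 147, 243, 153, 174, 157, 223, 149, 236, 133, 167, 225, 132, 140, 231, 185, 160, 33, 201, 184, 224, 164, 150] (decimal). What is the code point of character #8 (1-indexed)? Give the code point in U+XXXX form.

U+7E60

Offset 0: leading byte 0xE0 = 11100000 → 3-byte char #1 = E0 A4 A7.
Offset 3: leading byte 0xE1 = 11100001 → 3-byte char #2 = E1 84 91.
Offset 6: leading byte 0xF3 = 11110011 → 4-byte char #3 = F3 BA AC 93.
Offset 10: leading byte 0xF3 = 11110011 → 4-byte char #4 = F3 99 AE 9D.
Offset 14: leading byte 0xDF = 11011111 → 2-byte char #5 = DF 95.
Offset 16: leading byte 0xEC = 11101100 → 3-byte char #6 = EC 85 A7.
Offset 19: leading byte 0xE1 = 11100001 → 3-byte char #7 = E1 84 8C.
Offset 22: leading byte 0xE7 = 11100111 → 3-byte char #8 = E7 B9 A0.
Leading byte 0xE7 = 11100111 matches 1110xxxx → 3-byte sequence.
Byte 1: 0xE7 = 11100111, payload 0111 (4 bits).
Byte 2: 0xB9 = 10111001 (10xxxxxx ✓), payload 111001.
Byte 3: 0xA0 = 10100000 (10xxxxxx ✓), payload 100000.
Concatenate: 0111111001100000 = 0x7E60 (16 bits → U+7E60).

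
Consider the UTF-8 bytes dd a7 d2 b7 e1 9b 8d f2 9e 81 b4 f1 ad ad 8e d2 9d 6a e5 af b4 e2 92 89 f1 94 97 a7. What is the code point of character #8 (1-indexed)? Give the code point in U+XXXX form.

U+5BF4

Offset 0: leading byte 0xDD = 11011101 → 2-byte char #1 = DD A7.
Offset 2: leading byte 0xD2 = 11010010 → 2-byte char #2 = D2 B7.
Offset 4: leading byte 0xE1 = 11100001 → 3-byte char #3 = E1 9B 8D.
Offset 7: leading byte 0xF2 = 11110010 → 4-byte char #4 = F2 9E 81 B4.
Offset 11: leading byte 0xF1 = 11110001 → 4-byte char #5 = F1 AD AD 8E.
Offset 15: leading byte 0xD2 = 11010010 → 2-byte char #6 = D2 9D.
Offset 17: leading byte 0x6A = 01101010 → 1-byte char #7 = 6A.
Offset 18: leading byte 0xE5 = 11100101 → 3-byte char #8 = E5 AF B4.
Leading byte 0xE5 = 11100101 matches 1110xxxx → 3-byte sequence.
Byte 1: 0xE5 = 11100101, payload 0101 (4 bits).
Byte 2: 0xAF = 10101111 (10xxxxxx ✓), payload 101111.
Byte 3: 0xB4 = 10110100 (10xxxxxx ✓), payload 110100.
Concatenate: 0101101111110100 = 0x5BF4 (16 bits → U+5BF4).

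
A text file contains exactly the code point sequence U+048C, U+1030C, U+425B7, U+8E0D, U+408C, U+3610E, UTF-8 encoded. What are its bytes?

U+048C: 2-byte form → D2 8C.
U+1030C: 4-byte form → F0 90 8C 8C.
U+425B7: 4-byte form → F1 82 96 B7.
U+8E0D: 3-byte form → E8 B8 8D.
U+408C: 3-byte form → E4 82 8C.
U+3610E: 4-byte form → F0 B6 84 8E.
Concatenated (20 bytes): D2 8C F0 90 8C 8C F1 82 96 B7 E8 B8 8D E4 82 8C F0 B6 84 8E.

D2 8C F0 90 8C 8C F1 82 96 B7 E8 B8 8D E4 82 8C F0 B6 84 8E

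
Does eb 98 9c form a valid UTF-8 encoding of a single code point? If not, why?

Leading byte 0xEB = 11101011 → 3-byte form.
Continuation bytes 0x98=10011000, 0x9C=10011100 all match 10xxxxxx.
Decoded value 0xB61C is ≥ 0x800 (shortest form) and not a surrogate.

valid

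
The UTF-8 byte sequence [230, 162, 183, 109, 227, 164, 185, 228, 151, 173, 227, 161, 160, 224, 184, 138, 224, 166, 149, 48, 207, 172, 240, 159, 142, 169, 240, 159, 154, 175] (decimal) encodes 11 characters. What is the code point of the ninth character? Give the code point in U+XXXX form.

Offset 0: leading byte 0xE6 = 11100110 → 3-byte char #1 = E6 A2 B7.
Offset 3: leading byte 0x6D = 01101101 → 1-byte char #2 = 6D.
Offset 4: leading byte 0xE3 = 11100011 → 3-byte char #3 = E3 A4 B9.
Offset 7: leading byte 0xE4 = 11100100 → 3-byte char #4 = E4 97 AD.
Offset 10: leading byte 0xE3 = 11100011 → 3-byte char #5 = E3 A1 A0.
Offset 13: leading byte 0xE0 = 11100000 → 3-byte char #6 = E0 B8 8A.
Offset 16: leading byte 0xE0 = 11100000 → 3-byte char #7 = E0 A6 95.
Offset 19: leading byte 0x30 = 00110000 → 1-byte char #8 = 30.
Offset 20: leading byte 0xCF = 11001111 → 2-byte char #9 = CF AC.
Leading byte 0xCF = 11001111 matches 110xxxxx → 2-byte sequence.
Byte 1: 0xCF = 11001111, payload 01111 (5 bits).
Byte 2: 0xAC = 10101100 (10xxxxxx ✓), payload 101100.
Concatenate: 01111101100 = 0x3EC (11 bits → U+03EC).

U+03EC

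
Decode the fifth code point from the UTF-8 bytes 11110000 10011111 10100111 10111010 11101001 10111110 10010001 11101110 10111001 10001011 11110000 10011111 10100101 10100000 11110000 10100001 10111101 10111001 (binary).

Offset 0: leading byte 0xF0 = 11110000 → 4-byte char #1 = F0 9F A7 BA.
Offset 4: leading byte 0xE9 = 11101001 → 3-byte char #2 = E9 BE 91.
Offset 7: leading byte 0xEE = 11101110 → 3-byte char #3 = EE B9 8B.
Offset 10: leading byte 0xF0 = 11110000 → 4-byte char #4 = F0 9F A5 A0.
Offset 14: leading byte 0xF0 = 11110000 → 4-byte char #5 = F0 A1 BD B9.
Leading byte 0xF0 = 11110000 matches 11110xxx → 4-byte sequence.
Byte 1: 0xF0 = 11110000, payload 000 (3 bits).
Byte 2: 0xA1 = 10100001 (10xxxxxx ✓), payload 100001.
Byte 3: 0xBD = 10111101 (10xxxxxx ✓), payload 111101.
Byte 4: 0xB9 = 10111001 (10xxxxxx ✓), payload 111001.
Concatenate: 000100001111101111001 = 0x21F79 (21 bits → U+21F79).

U+21F79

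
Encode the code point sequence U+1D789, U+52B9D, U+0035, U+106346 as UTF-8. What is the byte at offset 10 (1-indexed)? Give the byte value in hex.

0xF4

1-indexed offset 10 is 0-indexed offset 9.
U+1D789 → 4-byte form F0 9D 9E 89 at offsets 0–3.
U+52B9D → 4-byte form F1 92 AE 9D at offsets 4–7.
U+0035 → 1-byte form 35 at offsets 8–8.
U+106346 → 4-byte form F4 86 8D 86 at offsets 9–12.
Offset 9 falls in char 4's range; it's byte 1 of F4 86 8D 86 = 0xF4.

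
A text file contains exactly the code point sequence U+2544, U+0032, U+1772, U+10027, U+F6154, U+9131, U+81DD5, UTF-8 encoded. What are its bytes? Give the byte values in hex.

U+2544: 3-byte form → E2 95 84.
U+0032: 1-byte form → 32.
U+1772: 3-byte form → E1 9D B2.
U+10027: 4-byte form → F0 90 80 A7.
U+F6154: 4-byte form → F3 B6 85 94.
U+9131: 3-byte form → E9 84 B1.
U+81DD5: 4-byte form → F2 81 B7 95.
Concatenated (22 bytes): E2 95 84 32 E1 9D B2 F0 90 80 A7 F3 B6 85 94 E9 84 B1 F2 81 B7 95.

E2 95 84 32 E1 9D B2 F0 90 80 A7 F3 B6 85 94 E9 84 B1 F2 81 B7 95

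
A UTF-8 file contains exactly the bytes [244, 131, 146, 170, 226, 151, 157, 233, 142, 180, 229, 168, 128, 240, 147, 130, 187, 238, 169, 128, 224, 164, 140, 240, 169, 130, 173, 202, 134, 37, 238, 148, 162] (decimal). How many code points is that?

Byte at offset 0: 0xF4 = 11110100 → 4-byte char (#1). Advance 4.
Byte at offset 4: 0xE2 = 11100010 → 3-byte char (#2). Advance 3.
Byte at offset 7: 0xE9 = 11101001 → 3-byte char (#3). Advance 3.
Byte at offset 10: 0xE5 = 11100101 → 3-byte char (#4). Advance 3.
Byte at offset 13: 0xF0 = 11110000 → 4-byte char (#5). Advance 4.
Byte at offset 17: 0xEE = 11101110 → 3-byte char (#6). Advance 3.
Byte at offset 20: 0xE0 = 11100000 → 3-byte char (#7). Advance 3.
Byte at offset 23: 0xF0 = 11110000 → 4-byte char (#8). Advance 4.
Byte at offset 27: 0xCA = 11001010 → 2-byte char (#9). Advance 2.
Byte at offset 29: 0x25 = 00100101 → 1-byte char (#10). Advance 1.
Byte at offset 30: 0xEE = 11101110 → 3-byte char (#11). Advance 3.
Reached end at offset 33 after 11 code points.

11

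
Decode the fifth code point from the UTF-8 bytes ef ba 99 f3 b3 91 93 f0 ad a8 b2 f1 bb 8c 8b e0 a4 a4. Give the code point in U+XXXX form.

U+0924

Offset 0: leading byte 0xEF = 11101111 → 3-byte char #1 = EF BA 99.
Offset 3: leading byte 0xF3 = 11110011 → 4-byte char #2 = F3 B3 91 93.
Offset 7: leading byte 0xF0 = 11110000 → 4-byte char #3 = F0 AD A8 B2.
Offset 11: leading byte 0xF1 = 11110001 → 4-byte char #4 = F1 BB 8C 8B.
Offset 15: leading byte 0xE0 = 11100000 → 3-byte char #5 = E0 A4 A4.
Leading byte 0xE0 = 11100000 matches 1110xxxx → 3-byte sequence.
Byte 1: 0xE0 = 11100000, payload 0000 (4 bits).
Byte 2: 0xA4 = 10100100 (10xxxxxx ✓), payload 100100.
Byte 3: 0xA4 = 10100100 (10xxxxxx ✓), payload 100100.
Concatenate: 0000100100100100 = 0x924 (16 bits → U+0924).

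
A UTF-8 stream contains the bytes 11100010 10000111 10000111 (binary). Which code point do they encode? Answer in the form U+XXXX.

U+21C7

Leading byte 0xE2 = 11100010 matches 1110xxxx → 3-byte sequence.
Byte 1: 0xE2 = 11100010, payload 0010 (4 bits).
Byte 2: 0x87 = 10000111 (10xxxxxx ✓), payload 000111.
Byte 3: 0x87 = 10000111 (10xxxxxx ✓), payload 000111.
Concatenate: 0010000111000111 = 0x21C7 (16 bits → U+21C7).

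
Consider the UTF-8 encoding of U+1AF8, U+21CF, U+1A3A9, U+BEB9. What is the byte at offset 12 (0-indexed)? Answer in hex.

U+1AF8 → 3-byte form E1 AB B8 at offsets 0–2.
U+21CF → 3-byte form E2 87 8F at offsets 3–5.
U+1A3A9 → 4-byte form F0 9A 8E A9 at offsets 6–9.
U+BEB9 → 3-byte form EB BA B9 at offsets 10–12.
Offset 12 falls in char 4's range; it's byte 3 of EB BA B9 = 0xB9.

0xB9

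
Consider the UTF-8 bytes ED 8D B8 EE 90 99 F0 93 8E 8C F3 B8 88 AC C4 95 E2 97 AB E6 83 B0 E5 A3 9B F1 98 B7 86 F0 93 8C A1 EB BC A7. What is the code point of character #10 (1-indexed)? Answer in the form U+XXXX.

U+13321

Offset 0: leading byte 0xED = 11101101 → 3-byte char #1 = ED 8D B8.
Offset 3: leading byte 0xEE = 11101110 → 3-byte char #2 = EE 90 99.
Offset 6: leading byte 0xF0 = 11110000 → 4-byte char #3 = F0 93 8E 8C.
Offset 10: leading byte 0xF3 = 11110011 → 4-byte char #4 = F3 B8 88 AC.
Offset 14: leading byte 0xC4 = 11000100 → 2-byte char #5 = C4 95.
Offset 16: leading byte 0xE2 = 11100010 → 3-byte char #6 = E2 97 AB.
Offset 19: leading byte 0xE6 = 11100110 → 3-byte char #7 = E6 83 B0.
Offset 22: leading byte 0xE5 = 11100101 → 3-byte char #8 = E5 A3 9B.
Offset 25: leading byte 0xF1 = 11110001 → 4-byte char #9 = F1 98 B7 86.
Offset 29: leading byte 0xF0 = 11110000 → 4-byte char #10 = F0 93 8C A1.
Leading byte 0xF0 = 11110000 matches 11110xxx → 4-byte sequence.
Byte 1: 0xF0 = 11110000, payload 000 (3 bits).
Byte 2: 0x93 = 10010011 (10xxxxxx ✓), payload 010011.
Byte 3: 0x8C = 10001100 (10xxxxxx ✓), payload 001100.
Byte 4: 0xA1 = 10100001 (10xxxxxx ✓), payload 100001.
Concatenate: 000010011001100100001 = 0x13321 (21 bits → U+13321).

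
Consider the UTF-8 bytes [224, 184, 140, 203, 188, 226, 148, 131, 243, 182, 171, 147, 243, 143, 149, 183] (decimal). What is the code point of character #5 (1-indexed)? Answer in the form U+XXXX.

U+CF577

Offset 0: leading byte 0xE0 = 11100000 → 3-byte char #1 = E0 B8 8C.
Offset 3: leading byte 0xCB = 11001011 → 2-byte char #2 = CB BC.
Offset 5: leading byte 0xE2 = 11100010 → 3-byte char #3 = E2 94 83.
Offset 8: leading byte 0xF3 = 11110011 → 4-byte char #4 = F3 B6 AB 93.
Offset 12: leading byte 0xF3 = 11110011 → 4-byte char #5 = F3 8F 95 B7.
Leading byte 0xF3 = 11110011 matches 11110xxx → 4-byte sequence.
Byte 1: 0xF3 = 11110011, payload 011 (3 bits).
Byte 2: 0x8F = 10001111 (10xxxxxx ✓), payload 001111.
Byte 3: 0x95 = 10010101 (10xxxxxx ✓), payload 010101.
Byte 4: 0xB7 = 10110111 (10xxxxxx ✓), payload 110111.
Concatenate: 011001111010101110111 = 0xCF577 (21 bits → U+CF577).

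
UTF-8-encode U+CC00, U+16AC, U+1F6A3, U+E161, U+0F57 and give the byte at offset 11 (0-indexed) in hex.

0x85

U+CC00 → 3-byte form EC B0 80 at offsets 0–2.
U+16AC → 3-byte form E1 9A AC at offsets 3–5.
U+1F6A3 → 4-byte form F0 9F 9A A3 at offsets 6–9.
U+E161 → 3-byte form EE 85 A1 at offsets 10–12.
Offset 11 falls in char 4's range; it's byte 2 of EE 85 A1 = 0x85.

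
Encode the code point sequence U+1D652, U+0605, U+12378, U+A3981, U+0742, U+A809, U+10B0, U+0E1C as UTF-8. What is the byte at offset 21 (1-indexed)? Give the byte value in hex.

1-indexed offset 21 is 0-indexed offset 20.
U+1D652 → 4-byte form F0 9D 99 92 at offsets 0–3.
U+0605 → 2-byte form D8 85 at offsets 4–5.
U+12378 → 4-byte form F0 92 8D B8 at offsets 6–9.
U+A3981 → 4-byte form F2 A3 A6 81 at offsets 10–13.
U+0742 → 2-byte form DD 82 at offsets 14–15.
U+A809 → 3-byte form EA A0 89 at offsets 16–18.
U+10B0 → 3-byte form E1 82 B0 at offsets 19–21.
Offset 20 falls in char 7's range; it's byte 2 of E1 82 B0 = 0x82.

0x82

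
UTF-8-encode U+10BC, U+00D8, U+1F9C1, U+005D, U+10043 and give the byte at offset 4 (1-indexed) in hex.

1-indexed offset 4 is 0-indexed offset 3.
U+10BC → 3-byte form E1 82 BC at offsets 0–2.
U+00D8 → 2-byte form C3 98 at offsets 3–4.
Offset 3 falls in char 2's range; it's byte 1 of C3 98 = 0xC3.

0xC3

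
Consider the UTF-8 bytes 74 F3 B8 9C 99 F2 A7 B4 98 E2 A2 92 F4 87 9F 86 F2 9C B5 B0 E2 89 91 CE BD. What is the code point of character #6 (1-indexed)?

U+9CD70

Offset 0: leading byte 0x74 = 01110100 → 1-byte char #1 = 74.
Offset 1: leading byte 0xF3 = 11110011 → 4-byte char #2 = F3 B8 9C 99.
Offset 5: leading byte 0xF2 = 11110010 → 4-byte char #3 = F2 A7 B4 98.
Offset 9: leading byte 0xE2 = 11100010 → 3-byte char #4 = E2 A2 92.
Offset 12: leading byte 0xF4 = 11110100 → 4-byte char #5 = F4 87 9F 86.
Offset 16: leading byte 0xF2 = 11110010 → 4-byte char #6 = F2 9C B5 B0.
Leading byte 0xF2 = 11110010 matches 11110xxx → 4-byte sequence.
Byte 1: 0xF2 = 11110010, payload 010 (3 bits).
Byte 2: 0x9C = 10011100 (10xxxxxx ✓), payload 011100.
Byte 3: 0xB5 = 10110101 (10xxxxxx ✓), payload 110101.
Byte 4: 0xB0 = 10110000 (10xxxxxx ✓), payload 110000.
Concatenate: 010011100110101110000 = 0x9CD70 (21 bits → U+9CD70).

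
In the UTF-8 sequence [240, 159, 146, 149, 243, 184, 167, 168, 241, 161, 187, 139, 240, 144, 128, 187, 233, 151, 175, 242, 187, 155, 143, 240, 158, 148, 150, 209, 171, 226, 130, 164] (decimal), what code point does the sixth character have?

Offset 0: leading byte 0xF0 = 11110000 → 4-byte char #1 = F0 9F 92 95.
Offset 4: leading byte 0xF3 = 11110011 → 4-byte char #2 = F3 B8 A7 A8.
Offset 8: leading byte 0xF1 = 11110001 → 4-byte char #3 = F1 A1 BB 8B.
Offset 12: leading byte 0xF0 = 11110000 → 4-byte char #4 = F0 90 80 BB.
Offset 16: leading byte 0xE9 = 11101001 → 3-byte char #5 = E9 97 AF.
Offset 19: leading byte 0xF2 = 11110010 → 4-byte char #6 = F2 BB 9B 8F.
Leading byte 0xF2 = 11110010 matches 11110xxx → 4-byte sequence.
Byte 1: 0xF2 = 11110010, payload 010 (3 bits).
Byte 2: 0xBB = 10111011 (10xxxxxx ✓), payload 111011.
Byte 3: 0x9B = 10011011 (10xxxxxx ✓), payload 011011.
Byte 4: 0x8F = 10001111 (10xxxxxx ✓), payload 001111.
Concatenate: 010111011011011001111 = 0xBB6CF (21 bits → U+BB6CF).

U+BB6CF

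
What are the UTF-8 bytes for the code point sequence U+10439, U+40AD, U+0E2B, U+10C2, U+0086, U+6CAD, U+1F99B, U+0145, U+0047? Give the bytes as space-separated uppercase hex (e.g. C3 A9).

U+10439: 4-byte form → F0 90 90 B9.
U+40AD: 3-byte form → E4 82 AD.
U+0E2B: 3-byte form → E0 B8 AB.
U+10C2: 3-byte form → E1 83 82.
U+0086: 2-byte form → C2 86.
U+6CAD: 3-byte form → E6 B2 AD.
U+1F99B: 4-byte form → F0 9F A6 9B.
U+0145: 2-byte form → C5 85.
U+0047: 1-byte form → 47.
Concatenated (25 bytes): F0 90 90 B9 E4 82 AD E0 B8 AB E1 83 82 C2 86 E6 B2 AD F0 9F A6 9B C5 85 47.

F0 90 90 B9 E4 82 AD E0 B8 AB E1 83 82 C2 86 E6 B2 AD F0 9F A6 9B C5 85 47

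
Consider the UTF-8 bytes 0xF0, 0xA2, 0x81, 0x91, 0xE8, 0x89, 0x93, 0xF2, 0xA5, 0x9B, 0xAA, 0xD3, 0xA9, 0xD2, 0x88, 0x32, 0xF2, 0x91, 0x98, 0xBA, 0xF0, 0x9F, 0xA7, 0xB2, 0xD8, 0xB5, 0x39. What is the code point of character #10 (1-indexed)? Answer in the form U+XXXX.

U+0039

Offset 0: leading byte 0xF0 = 11110000 → 4-byte char #1 = F0 A2 81 91.
Offset 4: leading byte 0xE8 = 11101000 → 3-byte char #2 = E8 89 93.
Offset 7: leading byte 0xF2 = 11110010 → 4-byte char #3 = F2 A5 9B AA.
Offset 11: leading byte 0xD3 = 11010011 → 2-byte char #4 = D3 A9.
Offset 13: leading byte 0xD2 = 11010010 → 2-byte char #5 = D2 88.
Offset 15: leading byte 0x32 = 00110010 → 1-byte char #6 = 32.
Offset 16: leading byte 0xF2 = 11110010 → 4-byte char #7 = F2 91 98 BA.
Offset 20: leading byte 0xF0 = 11110000 → 4-byte char #8 = F0 9F A7 B2.
Offset 24: leading byte 0xD8 = 11011000 → 2-byte char #9 = D8 B5.
Offset 26: leading byte 0x39 = 00111001 → 1-byte char #10 = 39.
Leading byte 0x39 = 00111001 matches 0xxxxxxx → 1-byte sequence.
Byte 1: 0x39 = 00111001, payload 0111001 (7 bits).
Concatenate: 0111001 = 0x39 (7 bits → U+0039).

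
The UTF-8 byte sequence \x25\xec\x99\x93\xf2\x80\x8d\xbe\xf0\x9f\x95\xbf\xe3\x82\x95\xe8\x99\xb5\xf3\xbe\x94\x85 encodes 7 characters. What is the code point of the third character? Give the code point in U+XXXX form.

Offset 0: leading byte 0x25 = 00100101 → 1-byte char #1 = 25.
Offset 1: leading byte 0xEC = 11101100 → 3-byte char #2 = EC 99 93.
Offset 4: leading byte 0xF2 = 11110010 → 4-byte char #3 = F2 80 8D BE.
Leading byte 0xF2 = 11110010 matches 11110xxx → 4-byte sequence.
Byte 1: 0xF2 = 11110010, payload 010 (3 bits).
Byte 2: 0x80 = 10000000 (10xxxxxx ✓), payload 000000.
Byte 3: 0x8D = 10001101 (10xxxxxx ✓), payload 001101.
Byte 4: 0xBE = 10111110 (10xxxxxx ✓), payload 111110.
Concatenate: 010000000001101111110 = 0x8037E (21 bits → U+8037E).

U+8037E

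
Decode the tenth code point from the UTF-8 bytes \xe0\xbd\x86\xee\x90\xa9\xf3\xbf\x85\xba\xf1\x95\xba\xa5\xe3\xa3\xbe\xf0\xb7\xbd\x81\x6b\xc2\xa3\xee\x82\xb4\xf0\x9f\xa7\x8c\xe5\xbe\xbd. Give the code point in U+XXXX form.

Offset 0: leading byte 0xE0 = 11100000 → 3-byte char #1 = E0 BD 86.
Offset 3: leading byte 0xEE = 11101110 → 3-byte char #2 = EE 90 A9.
Offset 6: leading byte 0xF3 = 11110011 → 4-byte char #3 = F3 BF 85 BA.
Offset 10: leading byte 0xF1 = 11110001 → 4-byte char #4 = F1 95 BA A5.
Offset 14: leading byte 0xE3 = 11100011 → 3-byte char #5 = E3 A3 BE.
Offset 17: leading byte 0xF0 = 11110000 → 4-byte char #6 = F0 B7 BD 81.
Offset 21: leading byte 0x6B = 01101011 → 1-byte char #7 = 6B.
Offset 22: leading byte 0xC2 = 11000010 → 2-byte char #8 = C2 A3.
Offset 24: leading byte 0xEE = 11101110 → 3-byte char #9 = EE 82 B4.
Offset 27: leading byte 0xF0 = 11110000 → 4-byte char #10 = F0 9F A7 8C.
Leading byte 0xF0 = 11110000 matches 11110xxx → 4-byte sequence.
Byte 1: 0xF0 = 11110000, payload 000 (3 bits).
Byte 2: 0x9F = 10011111 (10xxxxxx ✓), payload 011111.
Byte 3: 0xA7 = 10100111 (10xxxxxx ✓), payload 100111.
Byte 4: 0x8C = 10001100 (10xxxxxx ✓), payload 001100.
Concatenate: 000011111100111001100 = 0x1F9CC (21 bits → U+1F9CC).

U+1F9CC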